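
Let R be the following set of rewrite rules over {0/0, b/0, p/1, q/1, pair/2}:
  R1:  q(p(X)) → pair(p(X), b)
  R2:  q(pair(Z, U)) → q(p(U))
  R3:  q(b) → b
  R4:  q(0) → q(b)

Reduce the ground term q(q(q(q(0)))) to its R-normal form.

b

1. q(q(q(q(0))))  →  q(q(q(q(b))))   [R4 at 1.1.1]
2. q(q(q(q(b))))  →  q(q(q(b)))   [R3 at 1.1.1]
3. q(q(q(b)))  →  q(q(b))   [R3 at 1.1]
4. q(q(b))  →  q(b)   [R3 at 1]
5. q(b)  →  b   [R3 at ε]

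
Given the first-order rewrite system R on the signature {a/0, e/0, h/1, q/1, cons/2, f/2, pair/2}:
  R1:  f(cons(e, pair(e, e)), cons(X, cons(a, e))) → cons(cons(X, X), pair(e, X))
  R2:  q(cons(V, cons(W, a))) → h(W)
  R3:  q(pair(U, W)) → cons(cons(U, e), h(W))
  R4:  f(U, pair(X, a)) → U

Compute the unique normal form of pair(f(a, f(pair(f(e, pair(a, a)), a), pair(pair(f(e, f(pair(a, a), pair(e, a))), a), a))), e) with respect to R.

pair(a, e)

1. pair(f(a, f(pair(f(e, pair(a, a)), a), pair(pair(f(e, f(pair(a, a), pair(e, a))), a), a))), e)  →  pair(f(a, pair(f(e, pair(a, a)), a)), e)   [R4 at 1.2]
2. pair(f(a, pair(f(e, pair(a, a)), a)), e)  →  pair(a, e)   [R4 at 1]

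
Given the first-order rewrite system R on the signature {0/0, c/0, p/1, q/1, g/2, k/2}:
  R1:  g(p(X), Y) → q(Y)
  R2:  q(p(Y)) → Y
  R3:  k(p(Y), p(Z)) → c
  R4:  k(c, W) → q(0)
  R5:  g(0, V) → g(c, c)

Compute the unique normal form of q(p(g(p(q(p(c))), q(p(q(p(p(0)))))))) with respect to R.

1. q(p(g(p(q(p(c))), q(p(q(p(p(0))))))))  →  g(p(q(p(c))), q(p(q(p(p(0))))))   [R2 at ε]
2. g(p(q(p(c))), q(p(q(p(p(0))))))  →  q(q(p(q(p(p(0))))))   [R1 at ε]
3. q(q(p(q(p(p(0))))))  →  q(q(p(p(0))))   [R2 at 1]
4. q(q(p(p(0))))  →  q(p(0))   [R2 at 1]
5. q(p(0))  →  0   [R2 at ε]

0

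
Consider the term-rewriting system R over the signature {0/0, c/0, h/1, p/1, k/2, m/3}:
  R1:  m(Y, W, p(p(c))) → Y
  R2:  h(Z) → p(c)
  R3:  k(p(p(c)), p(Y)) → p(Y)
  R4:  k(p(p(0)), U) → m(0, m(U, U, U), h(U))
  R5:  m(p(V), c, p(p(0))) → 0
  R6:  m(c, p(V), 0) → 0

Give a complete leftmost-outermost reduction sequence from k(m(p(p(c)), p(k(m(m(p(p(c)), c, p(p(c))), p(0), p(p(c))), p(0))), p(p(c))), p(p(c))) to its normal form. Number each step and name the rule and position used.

p(p(c))

1. k(m(p(p(c)), p(k(m(m(p(p(c)), c, p(p(c))), p(0), p(p(c))), p(0))), p(p(c))), p(p(c)))  →  k(p(p(c)), p(p(c)))   [R1 at 1]
2. k(p(p(c)), p(p(c)))  →  p(p(c))   [R3 at ε]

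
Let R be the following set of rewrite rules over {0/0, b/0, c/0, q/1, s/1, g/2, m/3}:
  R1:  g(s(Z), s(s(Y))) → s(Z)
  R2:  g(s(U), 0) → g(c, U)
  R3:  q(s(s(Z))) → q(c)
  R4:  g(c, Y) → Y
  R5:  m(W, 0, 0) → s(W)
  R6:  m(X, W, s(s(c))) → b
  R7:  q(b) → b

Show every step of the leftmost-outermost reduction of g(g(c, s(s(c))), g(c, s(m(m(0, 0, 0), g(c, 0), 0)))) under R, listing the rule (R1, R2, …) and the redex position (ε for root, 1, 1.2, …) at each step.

1. g(g(c, s(s(c))), g(c, s(m(m(0, 0, 0), g(c, 0), 0))))  →  g(s(s(c)), g(c, s(m(m(0, 0, 0), g(c, 0), 0))))   [R4 at 1]
2. g(s(s(c)), g(c, s(m(m(0, 0, 0), g(c, 0), 0))))  →  g(s(s(c)), s(m(m(0, 0, 0), g(c, 0), 0)))   [R4 at 2]
3. g(s(s(c)), s(m(m(0, 0, 0), g(c, 0), 0)))  →  g(s(s(c)), s(m(s(0), g(c, 0), 0)))   [R5 at 2.1.1]
4. g(s(s(c)), s(m(s(0), g(c, 0), 0)))  →  g(s(s(c)), s(m(s(0), 0, 0)))   [R4 at 2.1.2]
5. g(s(s(c)), s(m(s(0), 0, 0)))  →  g(s(s(c)), s(s(s(0))))   [R5 at 2.1]
6. g(s(s(c)), s(s(s(0))))  →  s(s(c))   [R1 at ε]

s(s(c))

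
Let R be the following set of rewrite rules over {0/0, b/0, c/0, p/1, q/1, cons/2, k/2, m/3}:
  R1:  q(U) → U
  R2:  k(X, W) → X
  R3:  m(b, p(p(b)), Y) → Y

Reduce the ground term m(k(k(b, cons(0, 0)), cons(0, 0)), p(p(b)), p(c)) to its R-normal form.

1. m(k(k(b, cons(0, 0)), cons(0, 0)), p(p(b)), p(c))  →  m(k(b, cons(0, 0)), p(p(b)), p(c))   [R2 at 1]
2. m(k(b, cons(0, 0)), p(p(b)), p(c))  →  m(b, p(p(b)), p(c))   [R2 at 1]
3. m(b, p(p(b)), p(c))  →  p(c)   [R3 at ε]

p(c)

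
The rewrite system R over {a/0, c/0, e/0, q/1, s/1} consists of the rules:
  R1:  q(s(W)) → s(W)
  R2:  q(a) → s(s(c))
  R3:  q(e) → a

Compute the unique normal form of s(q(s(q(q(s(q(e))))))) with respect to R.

1. s(q(s(q(q(s(q(e)))))))  →  s(s(q(q(s(q(e))))))   [R1 at 1]
2. s(s(q(q(s(q(e))))))  →  s(s(q(s(q(e)))))   [R1 at 1.1.1]
3. s(s(q(s(q(e)))))  →  s(s(s(q(e))))   [R1 at 1.1]
4. s(s(s(q(e))))  →  s(s(s(a)))   [R3 at 1.1.1]

s(s(s(a)))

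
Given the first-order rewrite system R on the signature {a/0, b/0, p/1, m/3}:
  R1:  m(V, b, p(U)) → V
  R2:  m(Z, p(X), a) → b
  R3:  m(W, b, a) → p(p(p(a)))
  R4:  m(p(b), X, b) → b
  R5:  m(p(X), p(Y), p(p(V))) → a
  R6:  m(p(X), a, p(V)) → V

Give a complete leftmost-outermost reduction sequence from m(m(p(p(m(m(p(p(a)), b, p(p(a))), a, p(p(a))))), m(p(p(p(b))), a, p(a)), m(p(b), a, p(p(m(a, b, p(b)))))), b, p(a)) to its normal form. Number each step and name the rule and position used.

a

1. m(m(p(p(m(m(p(p(a)), b, p(p(a))), a, p(p(a))))), m(p(p(p(b))), a, p(a)), m(p(b), a, p(p(m(a, b, p(b)))))), b, p(a))  →  m(p(p(m(m(p(p(a)), b, p(p(a))), a, p(p(a))))), m(p(p(p(b))), a, p(a)), m(p(b), a, p(p(m(a, b, p(b))))))   [R1 at ε]
2. m(p(p(m(m(p(p(a)), b, p(p(a))), a, p(p(a))))), m(p(p(p(b))), a, p(a)), m(p(b), a, p(p(m(a, b, p(b))))))  →  m(p(p(m(p(p(a)), a, p(p(a))))), m(p(p(p(b))), a, p(a)), m(p(b), a, p(p(m(a, b, p(b))))))   [R1 at 1.1.1.1]
3. m(p(p(m(p(p(a)), a, p(p(a))))), m(p(p(p(b))), a, p(a)), m(p(b), a, p(p(m(a, b, p(b))))))  →  m(p(p(p(a))), m(p(p(p(b))), a, p(a)), m(p(b), a, p(p(m(a, b, p(b))))))   [R6 at 1.1.1]
4. m(p(p(p(a))), m(p(p(p(b))), a, p(a)), m(p(b), a, p(p(m(a, b, p(b))))))  →  m(p(p(p(a))), a, m(p(b), a, p(p(m(a, b, p(b))))))   [R6 at 2]
5. m(p(p(p(a))), a, m(p(b), a, p(p(m(a, b, p(b))))))  →  m(p(p(p(a))), a, p(m(a, b, p(b))))   [R6 at 3]
6. m(p(p(p(a))), a, p(m(a, b, p(b))))  →  m(a, b, p(b))   [R6 at ε]
7. m(a, b, p(b))  →  a   [R1 at ε]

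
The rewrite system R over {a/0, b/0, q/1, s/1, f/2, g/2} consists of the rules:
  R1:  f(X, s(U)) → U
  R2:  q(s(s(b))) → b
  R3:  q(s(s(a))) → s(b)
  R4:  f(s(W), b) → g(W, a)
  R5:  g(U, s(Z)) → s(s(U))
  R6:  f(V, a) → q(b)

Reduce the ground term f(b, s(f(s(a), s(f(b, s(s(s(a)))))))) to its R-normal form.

1. f(b, s(f(s(a), s(f(b, s(s(s(a))))))))  →  f(s(a), s(f(b, s(s(s(a))))))   [R1 at ε]
2. f(s(a), s(f(b, s(s(s(a))))))  →  f(b, s(s(s(a))))   [R1 at ε]
3. f(b, s(s(s(a))))  →  s(s(a))   [R1 at ε]

s(s(a))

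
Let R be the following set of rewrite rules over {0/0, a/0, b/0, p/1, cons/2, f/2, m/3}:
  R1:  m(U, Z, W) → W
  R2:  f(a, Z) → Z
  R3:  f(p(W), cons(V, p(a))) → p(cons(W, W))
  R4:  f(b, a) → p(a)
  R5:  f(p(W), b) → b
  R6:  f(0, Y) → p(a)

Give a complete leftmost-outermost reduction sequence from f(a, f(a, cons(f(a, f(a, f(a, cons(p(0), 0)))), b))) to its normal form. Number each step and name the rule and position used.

1. f(a, f(a, cons(f(a, f(a, f(a, cons(p(0), 0)))), b)))  →  f(a, cons(f(a, f(a, f(a, cons(p(0), 0)))), b))   [R2 at ε]
2. f(a, cons(f(a, f(a, f(a, cons(p(0), 0)))), b))  →  cons(f(a, f(a, f(a, cons(p(0), 0)))), b)   [R2 at ε]
3. cons(f(a, f(a, f(a, cons(p(0), 0)))), b)  →  cons(f(a, f(a, cons(p(0), 0))), b)   [R2 at 1]
4. cons(f(a, f(a, cons(p(0), 0))), b)  →  cons(f(a, cons(p(0), 0)), b)   [R2 at 1]
5. cons(f(a, cons(p(0), 0)), b)  →  cons(cons(p(0), 0), b)   [R2 at 1]

cons(cons(p(0), 0), b)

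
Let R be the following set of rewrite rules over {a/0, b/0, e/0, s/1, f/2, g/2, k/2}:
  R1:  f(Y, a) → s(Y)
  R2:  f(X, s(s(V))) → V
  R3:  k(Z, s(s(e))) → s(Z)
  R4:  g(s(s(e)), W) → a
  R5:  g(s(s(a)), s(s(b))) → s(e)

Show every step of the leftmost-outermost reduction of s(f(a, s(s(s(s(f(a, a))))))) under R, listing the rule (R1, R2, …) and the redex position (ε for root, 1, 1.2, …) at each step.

s(s(s(s(a))))

1. s(f(a, s(s(s(s(f(a, a)))))))  →  s(s(s(f(a, a))))   [R2 at 1]
2. s(s(s(f(a, a))))  →  s(s(s(s(a))))   [R1 at 1.1.1]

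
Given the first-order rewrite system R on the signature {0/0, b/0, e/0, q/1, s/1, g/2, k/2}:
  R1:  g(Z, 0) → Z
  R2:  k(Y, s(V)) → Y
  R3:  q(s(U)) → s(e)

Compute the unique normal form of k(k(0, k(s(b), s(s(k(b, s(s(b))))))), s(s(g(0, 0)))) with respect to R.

0

1. k(k(0, k(s(b), s(s(k(b, s(s(b))))))), s(s(g(0, 0))))  →  k(0, k(s(b), s(s(k(b, s(s(b)))))))   [R2 at ε]
2. k(0, k(s(b), s(s(k(b, s(s(b)))))))  →  k(0, s(b))   [R2 at 2]
3. k(0, s(b))  →  0   [R2 at ε]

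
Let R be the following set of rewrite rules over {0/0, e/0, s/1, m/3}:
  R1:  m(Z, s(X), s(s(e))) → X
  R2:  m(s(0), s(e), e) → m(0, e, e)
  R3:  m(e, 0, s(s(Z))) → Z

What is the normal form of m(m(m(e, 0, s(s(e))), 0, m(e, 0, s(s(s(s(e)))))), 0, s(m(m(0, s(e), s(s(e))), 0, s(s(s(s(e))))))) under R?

s(e)

1. m(m(m(e, 0, s(s(e))), 0, m(e, 0, s(s(s(s(e)))))), 0, s(m(m(0, s(e), s(s(e))), 0, s(s(s(s(e)))))))  →  m(m(e, 0, m(e, 0, s(s(s(s(e)))))), 0, s(m(m(0, s(e), s(s(e))), 0, s(s(s(s(e)))))))   [R3 at 1.1]
2. m(m(e, 0, m(e, 0, s(s(s(s(e)))))), 0, s(m(m(0, s(e), s(s(e))), 0, s(s(s(s(e)))))))  →  m(m(e, 0, s(s(e))), 0, s(m(m(0, s(e), s(s(e))), 0, s(s(s(s(e)))))))   [R3 at 1.3]
3. m(m(e, 0, s(s(e))), 0, s(m(m(0, s(e), s(s(e))), 0, s(s(s(s(e)))))))  →  m(e, 0, s(m(m(0, s(e), s(s(e))), 0, s(s(s(s(e)))))))   [R3 at 1]
4. m(e, 0, s(m(m(0, s(e), s(s(e))), 0, s(s(s(s(e)))))))  →  m(e, 0, s(m(e, 0, s(s(s(s(e)))))))   [R1 at 3.1.1]
5. m(e, 0, s(m(e, 0, s(s(s(s(e)))))))  →  m(e, 0, s(s(s(e))))   [R3 at 3.1]
6. m(e, 0, s(s(s(e))))  →  s(e)   [R3 at ε]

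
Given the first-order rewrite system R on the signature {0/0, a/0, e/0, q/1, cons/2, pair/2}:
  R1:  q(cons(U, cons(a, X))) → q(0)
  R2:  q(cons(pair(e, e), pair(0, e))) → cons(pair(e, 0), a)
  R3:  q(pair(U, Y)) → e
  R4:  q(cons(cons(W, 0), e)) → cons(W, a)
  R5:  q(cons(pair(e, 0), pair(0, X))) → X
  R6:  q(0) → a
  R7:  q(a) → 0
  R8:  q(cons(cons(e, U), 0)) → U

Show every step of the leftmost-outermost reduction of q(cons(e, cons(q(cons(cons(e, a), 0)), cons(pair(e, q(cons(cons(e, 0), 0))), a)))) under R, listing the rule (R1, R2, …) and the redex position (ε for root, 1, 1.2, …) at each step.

a

1. q(cons(e, cons(q(cons(cons(e, a), 0)), cons(pair(e, q(cons(cons(e, 0), 0))), a))))  →  q(cons(e, cons(a, cons(pair(e, q(cons(cons(e, 0), 0))), a))))   [R8 at 1.2.1]
2. q(cons(e, cons(a, cons(pair(e, q(cons(cons(e, 0), 0))), a))))  →  q(0)   [R1 at ε]
3. q(0)  →  a   [R6 at ε]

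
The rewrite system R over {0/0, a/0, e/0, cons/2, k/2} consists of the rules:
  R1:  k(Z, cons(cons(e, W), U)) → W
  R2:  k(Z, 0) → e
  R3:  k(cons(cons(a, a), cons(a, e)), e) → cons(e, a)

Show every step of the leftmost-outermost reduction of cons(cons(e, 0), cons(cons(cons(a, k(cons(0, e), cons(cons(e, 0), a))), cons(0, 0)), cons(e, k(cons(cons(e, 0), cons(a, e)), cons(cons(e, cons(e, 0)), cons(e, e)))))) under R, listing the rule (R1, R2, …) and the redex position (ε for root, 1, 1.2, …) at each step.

1. cons(cons(e, 0), cons(cons(cons(a, k(cons(0, e), cons(cons(e, 0), a))), cons(0, 0)), cons(e, k(cons(cons(e, 0), cons(a, e)), cons(cons(e, cons(e, 0)), cons(e, e))))))  →  cons(cons(e, 0), cons(cons(cons(a, 0), cons(0, 0)), cons(e, k(cons(cons(e, 0), cons(a, e)), cons(cons(e, cons(e, 0)), cons(e, e))))))   [R1 at 2.1.1.2]
2. cons(cons(e, 0), cons(cons(cons(a, 0), cons(0, 0)), cons(e, k(cons(cons(e, 0), cons(a, e)), cons(cons(e, cons(e, 0)), cons(e, e))))))  →  cons(cons(e, 0), cons(cons(cons(a, 0), cons(0, 0)), cons(e, cons(e, 0))))   [R1 at 2.2.2]

cons(cons(e, 0), cons(cons(cons(a, 0), cons(0, 0)), cons(e, cons(e, 0))))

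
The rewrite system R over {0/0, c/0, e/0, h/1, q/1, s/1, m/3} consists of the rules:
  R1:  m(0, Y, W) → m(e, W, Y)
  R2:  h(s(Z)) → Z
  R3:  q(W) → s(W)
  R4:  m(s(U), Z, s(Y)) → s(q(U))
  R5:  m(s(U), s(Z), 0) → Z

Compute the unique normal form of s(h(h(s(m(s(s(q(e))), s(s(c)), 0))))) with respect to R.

1. s(h(h(s(m(s(s(q(e))), s(s(c)), 0)))))  →  s(h(m(s(s(q(e))), s(s(c)), 0)))   [R2 at 1.1]
2. s(h(m(s(s(q(e))), s(s(c)), 0)))  →  s(h(s(c)))   [R5 at 1.1]
3. s(h(s(c)))  →  s(c)   [R2 at 1]

s(c)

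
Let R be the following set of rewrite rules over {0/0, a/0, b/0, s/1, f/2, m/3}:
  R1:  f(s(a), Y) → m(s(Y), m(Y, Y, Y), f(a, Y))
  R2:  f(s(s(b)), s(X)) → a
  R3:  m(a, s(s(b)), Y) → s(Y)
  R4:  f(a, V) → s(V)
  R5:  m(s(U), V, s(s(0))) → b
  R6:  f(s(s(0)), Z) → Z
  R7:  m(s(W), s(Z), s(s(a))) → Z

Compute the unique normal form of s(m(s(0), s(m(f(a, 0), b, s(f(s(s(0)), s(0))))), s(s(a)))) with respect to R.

s(b)

1. s(m(s(0), s(m(f(a, 0), b, s(f(s(s(0)), s(0))))), s(s(a))))  →  s(m(f(a, 0), b, s(f(s(s(0)), s(0)))))   [R7 at 1]
2. s(m(f(a, 0), b, s(f(s(s(0)), s(0)))))  →  s(m(s(0), b, s(f(s(s(0)), s(0)))))   [R4 at 1.1]
3. s(m(s(0), b, s(f(s(s(0)), s(0)))))  →  s(m(s(0), b, s(s(0))))   [R6 at 1.3.1]
4. s(m(s(0), b, s(s(0))))  →  s(b)   [R5 at 1]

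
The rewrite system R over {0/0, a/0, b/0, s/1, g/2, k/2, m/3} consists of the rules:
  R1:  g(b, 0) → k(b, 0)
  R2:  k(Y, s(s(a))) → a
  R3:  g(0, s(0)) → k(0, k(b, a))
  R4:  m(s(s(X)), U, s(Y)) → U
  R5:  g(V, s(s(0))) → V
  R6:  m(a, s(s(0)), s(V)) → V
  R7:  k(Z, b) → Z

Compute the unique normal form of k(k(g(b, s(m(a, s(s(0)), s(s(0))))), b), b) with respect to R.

1. k(k(g(b, s(m(a, s(s(0)), s(s(0))))), b), b)  →  k(g(b, s(m(a, s(s(0)), s(s(0))))), b)   [R7 at ε]
2. k(g(b, s(m(a, s(s(0)), s(s(0))))), b)  →  g(b, s(m(a, s(s(0)), s(s(0)))))   [R7 at ε]
3. g(b, s(m(a, s(s(0)), s(s(0)))))  →  g(b, s(s(0)))   [R6 at 2.1]
4. g(b, s(s(0)))  →  b   [R5 at ε]

b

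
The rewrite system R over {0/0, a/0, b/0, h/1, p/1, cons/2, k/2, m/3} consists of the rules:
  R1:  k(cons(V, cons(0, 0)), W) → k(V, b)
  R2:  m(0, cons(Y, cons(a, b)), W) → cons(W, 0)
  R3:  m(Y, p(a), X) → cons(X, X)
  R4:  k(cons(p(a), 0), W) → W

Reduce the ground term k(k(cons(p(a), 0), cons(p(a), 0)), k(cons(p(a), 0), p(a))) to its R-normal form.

p(a)

1. k(k(cons(p(a), 0), cons(p(a), 0)), k(cons(p(a), 0), p(a)))  →  k(cons(p(a), 0), k(cons(p(a), 0), p(a)))   [R4 at 1]
2. k(cons(p(a), 0), k(cons(p(a), 0), p(a)))  →  k(cons(p(a), 0), p(a))   [R4 at ε]
3. k(cons(p(a), 0), p(a))  →  p(a)   [R4 at ε]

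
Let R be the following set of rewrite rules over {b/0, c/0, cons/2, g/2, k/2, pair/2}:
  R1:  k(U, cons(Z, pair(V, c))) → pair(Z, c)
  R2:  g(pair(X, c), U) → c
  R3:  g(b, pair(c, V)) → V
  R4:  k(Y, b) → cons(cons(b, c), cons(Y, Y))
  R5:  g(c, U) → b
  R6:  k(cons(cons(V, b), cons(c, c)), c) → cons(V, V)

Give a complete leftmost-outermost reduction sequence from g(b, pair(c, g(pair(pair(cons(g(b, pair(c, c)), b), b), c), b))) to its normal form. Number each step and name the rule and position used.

c

1. g(b, pair(c, g(pair(pair(cons(g(b, pair(c, c)), b), b), c), b)))  →  g(pair(pair(cons(g(b, pair(c, c)), b), b), c), b)   [R3 at ε]
2. g(pair(pair(cons(g(b, pair(c, c)), b), b), c), b)  →  c   [R2 at ε]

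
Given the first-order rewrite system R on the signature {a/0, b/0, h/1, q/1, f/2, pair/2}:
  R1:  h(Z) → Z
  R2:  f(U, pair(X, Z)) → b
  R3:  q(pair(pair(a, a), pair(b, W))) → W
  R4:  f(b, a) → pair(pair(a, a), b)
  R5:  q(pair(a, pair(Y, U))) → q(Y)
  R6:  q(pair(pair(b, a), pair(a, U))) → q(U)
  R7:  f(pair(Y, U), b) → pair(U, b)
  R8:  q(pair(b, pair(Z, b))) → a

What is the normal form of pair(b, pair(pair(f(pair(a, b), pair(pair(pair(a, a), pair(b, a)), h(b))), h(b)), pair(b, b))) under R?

1. pair(b, pair(pair(f(pair(a, b), pair(pair(pair(a, a), pair(b, a)), h(b))), h(b)), pair(b, b)))  →  pair(b, pair(pair(b, h(b)), pair(b, b)))   [R2 at 2.1.1]
2. pair(b, pair(pair(b, h(b)), pair(b, b)))  →  pair(b, pair(pair(b, b), pair(b, b)))   [R1 at 2.1.2]

pair(b, pair(pair(b, b), pair(b, b)))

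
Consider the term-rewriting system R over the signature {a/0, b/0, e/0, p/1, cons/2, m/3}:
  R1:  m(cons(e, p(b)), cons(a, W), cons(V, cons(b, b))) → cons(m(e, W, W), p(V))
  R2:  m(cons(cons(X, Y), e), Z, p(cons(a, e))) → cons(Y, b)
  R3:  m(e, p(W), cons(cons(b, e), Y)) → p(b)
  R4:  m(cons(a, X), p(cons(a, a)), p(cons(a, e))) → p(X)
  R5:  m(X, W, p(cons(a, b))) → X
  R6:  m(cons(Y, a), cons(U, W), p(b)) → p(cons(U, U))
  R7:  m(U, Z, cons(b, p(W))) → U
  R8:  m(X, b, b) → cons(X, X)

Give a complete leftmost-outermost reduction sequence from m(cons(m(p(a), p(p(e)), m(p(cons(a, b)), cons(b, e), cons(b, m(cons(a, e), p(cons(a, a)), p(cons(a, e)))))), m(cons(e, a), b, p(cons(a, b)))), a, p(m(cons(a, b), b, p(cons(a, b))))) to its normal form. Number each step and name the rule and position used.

1. m(cons(m(p(a), p(p(e)), m(p(cons(a, b)), cons(b, e), cons(b, m(cons(a, e), p(cons(a, a)), p(cons(a, e)))))), m(cons(e, a), b, p(cons(a, b)))), a, p(m(cons(a, b), b, p(cons(a, b)))))  →  m(cons(m(p(a), p(p(e)), m(p(cons(a, b)), cons(b, e), cons(b, p(e)))), m(cons(e, a), b, p(cons(a, b)))), a, p(m(cons(a, b), b, p(cons(a, b)))))   [R4 at 1.1.3.3.2]
2. m(cons(m(p(a), p(p(e)), m(p(cons(a, b)), cons(b, e), cons(b, p(e)))), m(cons(e, a), b, p(cons(a, b)))), a, p(m(cons(a, b), b, p(cons(a, b)))))  →  m(cons(m(p(a), p(p(e)), p(cons(a, b))), m(cons(e, a), b, p(cons(a, b)))), a, p(m(cons(a, b), b, p(cons(a, b)))))   [R7 at 1.1.3]
3. m(cons(m(p(a), p(p(e)), p(cons(a, b))), m(cons(e, a), b, p(cons(a, b)))), a, p(m(cons(a, b), b, p(cons(a, b)))))  →  m(cons(p(a), m(cons(e, a), b, p(cons(a, b)))), a, p(m(cons(a, b), b, p(cons(a, b)))))   [R5 at 1.1]
4. m(cons(p(a), m(cons(e, a), b, p(cons(a, b)))), a, p(m(cons(a, b), b, p(cons(a, b)))))  →  m(cons(p(a), cons(e, a)), a, p(m(cons(a, b), b, p(cons(a, b)))))   [R5 at 1.2]
5. m(cons(p(a), cons(e, a)), a, p(m(cons(a, b), b, p(cons(a, b)))))  →  m(cons(p(a), cons(e, a)), a, p(cons(a, b)))   [R5 at 3.1]
6. m(cons(p(a), cons(e, a)), a, p(cons(a, b)))  →  cons(p(a), cons(e, a))   [R5 at ε]

cons(p(a), cons(e, a))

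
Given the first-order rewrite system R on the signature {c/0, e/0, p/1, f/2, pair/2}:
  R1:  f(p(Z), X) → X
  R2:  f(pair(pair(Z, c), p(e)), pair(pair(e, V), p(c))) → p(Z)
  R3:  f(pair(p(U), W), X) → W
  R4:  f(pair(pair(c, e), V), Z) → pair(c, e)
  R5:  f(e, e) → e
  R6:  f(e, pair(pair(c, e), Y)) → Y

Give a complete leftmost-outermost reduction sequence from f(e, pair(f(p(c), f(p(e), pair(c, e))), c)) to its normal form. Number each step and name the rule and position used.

1. f(e, pair(f(p(c), f(p(e), pair(c, e))), c))  →  f(e, pair(f(p(e), pair(c, e)), c))   [R1 at 2.1]
2. f(e, pair(f(p(e), pair(c, e)), c))  →  f(e, pair(pair(c, e), c))   [R1 at 2.1]
3. f(e, pair(pair(c, e), c))  →  c   [R6 at ε]

c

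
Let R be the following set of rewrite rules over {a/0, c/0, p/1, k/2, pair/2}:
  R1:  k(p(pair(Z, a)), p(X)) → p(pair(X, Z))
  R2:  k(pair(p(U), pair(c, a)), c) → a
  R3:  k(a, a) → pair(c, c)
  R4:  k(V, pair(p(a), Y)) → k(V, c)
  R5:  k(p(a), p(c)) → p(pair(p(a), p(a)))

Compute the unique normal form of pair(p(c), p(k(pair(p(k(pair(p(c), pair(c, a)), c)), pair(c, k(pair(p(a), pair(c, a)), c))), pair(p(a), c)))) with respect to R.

pair(p(c), p(a))

1. pair(p(c), p(k(pair(p(k(pair(p(c), pair(c, a)), c)), pair(c, k(pair(p(a), pair(c, a)), c))), pair(p(a), c))))  →  pair(p(c), p(k(pair(p(k(pair(p(c), pair(c, a)), c)), pair(c, k(pair(p(a), pair(c, a)), c))), c)))   [R4 at 2.1]
2. pair(p(c), p(k(pair(p(k(pair(p(c), pair(c, a)), c)), pair(c, k(pair(p(a), pair(c, a)), c))), c)))  →  pair(p(c), p(k(pair(p(a), pair(c, k(pair(p(a), pair(c, a)), c))), c)))   [R2 at 2.1.1.1.1]
3. pair(p(c), p(k(pair(p(a), pair(c, k(pair(p(a), pair(c, a)), c))), c)))  →  pair(p(c), p(k(pair(p(a), pair(c, a)), c)))   [R2 at 2.1.1.2.2]
4. pair(p(c), p(k(pair(p(a), pair(c, a)), c)))  →  pair(p(c), p(a))   [R2 at 2.1]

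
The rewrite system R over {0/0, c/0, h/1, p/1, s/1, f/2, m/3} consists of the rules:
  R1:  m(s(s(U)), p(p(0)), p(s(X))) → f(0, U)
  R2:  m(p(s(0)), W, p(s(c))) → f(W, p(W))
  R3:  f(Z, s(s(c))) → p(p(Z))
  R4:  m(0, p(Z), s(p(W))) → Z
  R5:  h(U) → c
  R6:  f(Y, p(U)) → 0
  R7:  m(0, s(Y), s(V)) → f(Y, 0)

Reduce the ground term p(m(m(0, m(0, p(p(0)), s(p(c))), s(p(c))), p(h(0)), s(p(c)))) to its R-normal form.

1. p(m(m(0, m(0, p(p(0)), s(p(c))), s(p(c))), p(h(0)), s(p(c))))  →  p(m(m(0, p(0), s(p(c))), p(h(0)), s(p(c))))   [R4 at 1.1.2]
2. p(m(m(0, p(0), s(p(c))), p(h(0)), s(p(c))))  →  p(m(0, p(h(0)), s(p(c))))   [R4 at 1.1]
3. p(m(0, p(h(0)), s(p(c))))  →  p(h(0))   [R4 at 1]
4. p(h(0))  →  p(c)   [R5 at 1]

p(c)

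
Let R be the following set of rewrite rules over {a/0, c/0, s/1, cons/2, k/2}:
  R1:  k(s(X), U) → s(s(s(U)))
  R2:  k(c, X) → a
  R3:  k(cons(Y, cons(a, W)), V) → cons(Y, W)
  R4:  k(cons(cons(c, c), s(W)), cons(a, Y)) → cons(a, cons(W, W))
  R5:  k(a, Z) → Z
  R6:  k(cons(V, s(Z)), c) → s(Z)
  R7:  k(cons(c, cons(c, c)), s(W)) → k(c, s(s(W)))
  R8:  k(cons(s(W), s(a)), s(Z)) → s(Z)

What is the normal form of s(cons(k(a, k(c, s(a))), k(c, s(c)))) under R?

s(cons(a, a))

1. s(cons(k(a, k(c, s(a))), k(c, s(c))))  →  s(cons(k(c, s(a)), k(c, s(c))))   [R5 at 1.1]
2. s(cons(k(c, s(a)), k(c, s(c))))  →  s(cons(a, k(c, s(c))))   [R2 at 1.1]
3. s(cons(a, k(c, s(c))))  →  s(cons(a, a))   [R2 at 1.2]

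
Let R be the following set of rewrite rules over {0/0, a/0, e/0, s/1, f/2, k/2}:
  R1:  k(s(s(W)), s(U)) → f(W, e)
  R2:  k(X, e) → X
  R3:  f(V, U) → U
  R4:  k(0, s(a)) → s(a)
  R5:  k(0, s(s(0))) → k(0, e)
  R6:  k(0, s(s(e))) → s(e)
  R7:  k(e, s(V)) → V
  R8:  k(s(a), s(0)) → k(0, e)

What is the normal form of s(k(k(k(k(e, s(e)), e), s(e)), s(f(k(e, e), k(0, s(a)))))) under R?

s(s(a))

1. s(k(k(k(k(e, s(e)), e), s(e)), s(f(k(e, e), k(0, s(a))))))  →  s(k(k(k(e, s(e)), s(e)), s(f(k(e, e), k(0, s(a))))))   [R2 at 1.1.1]
2. s(k(k(k(e, s(e)), s(e)), s(f(k(e, e), k(0, s(a))))))  →  s(k(k(e, s(e)), s(f(k(e, e), k(0, s(a))))))   [R7 at 1.1.1]
3. s(k(k(e, s(e)), s(f(k(e, e), k(0, s(a))))))  →  s(k(e, s(f(k(e, e), k(0, s(a))))))   [R7 at 1.1]
4. s(k(e, s(f(k(e, e), k(0, s(a))))))  →  s(f(k(e, e), k(0, s(a))))   [R7 at 1]
5. s(f(k(e, e), k(0, s(a))))  →  s(k(0, s(a)))   [R3 at 1]
6. s(k(0, s(a)))  →  s(s(a))   [R4 at 1]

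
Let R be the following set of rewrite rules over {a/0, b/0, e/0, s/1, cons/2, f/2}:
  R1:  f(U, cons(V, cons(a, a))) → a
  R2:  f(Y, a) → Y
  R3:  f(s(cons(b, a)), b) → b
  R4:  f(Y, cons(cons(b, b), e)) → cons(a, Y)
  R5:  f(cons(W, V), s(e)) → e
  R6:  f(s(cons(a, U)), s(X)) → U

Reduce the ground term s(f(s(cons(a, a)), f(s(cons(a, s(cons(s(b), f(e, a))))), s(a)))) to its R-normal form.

1. s(f(s(cons(a, a)), f(s(cons(a, s(cons(s(b), f(e, a))))), s(a))))  →  s(f(s(cons(a, a)), s(cons(s(b), f(e, a)))))   [R6 at 1.2]
2. s(f(s(cons(a, a)), s(cons(s(b), f(e, a)))))  →  s(a)   [R6 at 1]

s(a)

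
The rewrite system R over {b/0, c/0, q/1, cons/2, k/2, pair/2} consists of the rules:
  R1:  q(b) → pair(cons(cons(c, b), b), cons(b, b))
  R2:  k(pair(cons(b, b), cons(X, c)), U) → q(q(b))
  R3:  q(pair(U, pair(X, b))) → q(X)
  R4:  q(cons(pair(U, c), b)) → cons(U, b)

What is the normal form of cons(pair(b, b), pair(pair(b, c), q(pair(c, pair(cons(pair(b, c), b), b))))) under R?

cons(pair(b, b), pair(pair(b, c), cons(b, b)))

1. cons(pair(b, b), pair(pair(b, c), q(pair(c, pair(cons(pair(b, c), b), b)))))  →  cons(pair(b, b), pair(pair(b, c), q(cons(pair(b, c), b))))   [R3 at 2.2]
2. cons(pair(b, b), pair(pair(b, c), q(cons(pair(b, c), b))))  →  cons(pair(b, b), pair(pair(b, c), cons(b, b)))   [R4 at 2.2]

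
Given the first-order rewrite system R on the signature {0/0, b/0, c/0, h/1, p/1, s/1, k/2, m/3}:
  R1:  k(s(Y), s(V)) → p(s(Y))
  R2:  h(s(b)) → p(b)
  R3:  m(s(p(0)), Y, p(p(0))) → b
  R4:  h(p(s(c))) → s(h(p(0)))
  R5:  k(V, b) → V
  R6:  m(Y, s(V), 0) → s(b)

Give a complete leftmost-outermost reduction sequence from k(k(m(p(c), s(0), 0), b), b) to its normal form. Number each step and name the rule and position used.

1. k(k(m(p(c), s(0), 0), b), b)  →  k(m(p(c), s(0), 0), b)   [R5 at ε]
2. k(m(p(c), s(0), 0), b)  →  m(p(c), s(0), 0)   [R5 at ε]
3. m(p(c), s(0), 0)  →  s(b)   [R6 at ε]

s(b)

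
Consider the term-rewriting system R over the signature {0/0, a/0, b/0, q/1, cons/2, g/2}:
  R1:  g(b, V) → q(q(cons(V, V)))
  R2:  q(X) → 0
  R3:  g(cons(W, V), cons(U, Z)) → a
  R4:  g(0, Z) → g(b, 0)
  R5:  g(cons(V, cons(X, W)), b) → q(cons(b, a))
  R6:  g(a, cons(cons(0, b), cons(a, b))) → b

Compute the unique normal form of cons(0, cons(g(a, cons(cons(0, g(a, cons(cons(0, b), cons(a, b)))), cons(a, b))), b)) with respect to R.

1. cons(0, cons(g(a, cons(cons(0, g(a, cons(cons(0, b), cons(a, b)))), cons(a, b))), b))  →  cons(0, cons(g(a, cons(cons(0, b), cons(a, b))), b))   [R6 at 2.1.2.1.2]
2. cons(0, cons(g(a, cons(cons(0, b), cons(a, b))), b))  →  cons(0, cons(b, b))   [R6 at 2.1]

cons(0, cons(b, b))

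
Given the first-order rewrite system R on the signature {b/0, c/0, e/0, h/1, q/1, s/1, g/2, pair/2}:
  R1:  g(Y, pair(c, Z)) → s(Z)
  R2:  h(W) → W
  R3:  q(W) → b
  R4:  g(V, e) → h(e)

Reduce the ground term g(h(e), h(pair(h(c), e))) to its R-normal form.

1. g(h(e), h(pair(h(c), e)))  →  g(e, h(pair(h(c), e)))   [R2 at 1]
2. g(e, h(pair(h(c), e)))  →  g(e, pair(h(c), e))   [R2 at 2]
3. g(e, pair(h(c), e))  →  g(e, pair(c, e))   [R2 at 2.1]
4. g(e, pair(c, e))  →  s(e)   [R1 at ε]

s(e)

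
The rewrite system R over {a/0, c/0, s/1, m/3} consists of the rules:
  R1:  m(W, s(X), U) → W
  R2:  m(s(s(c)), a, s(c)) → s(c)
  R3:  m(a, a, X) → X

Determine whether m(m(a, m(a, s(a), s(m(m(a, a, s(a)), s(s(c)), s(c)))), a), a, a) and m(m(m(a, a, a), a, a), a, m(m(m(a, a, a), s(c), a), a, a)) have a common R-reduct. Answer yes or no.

Reduce t₁ = m(m(a, m(a, s(a), s(m(m(a, a, s(a)), s(s(c)), s(c)))), a), a, a):
1. m(m(a, m(a, s(a), s(m(m(a, a, s(a)), s(s(c)), s(c)))), a), a, a)  →  m(m(a, a, a), a, a)   [R1 at 1.2]
2. m(m(a, a, a), a, a)  →  m(a, a, a)   [R3 at 1]
3. m(a, a, a)  →  a   [R3 at ε]

Reduce t₂ = m(m(m(a, a, a), a, a), a, m(m(m(a, a, a), s(c), a), a, a)):
1. m(m(m(a, a, a), a, a), a, m(m(m(a, a, a), s(c), a), a, a))  →  m(m(a, a, a), a, m(m(m(a, a, a), s(c), a), a, a))   [R3 at 1.1]
2. m(m(a, a, a), a, m(m(m(a, a, a), s(c), a), a, a))  →  m(a, a, m(m(m(a, a, a), s(c), a), a, a))   [R3 at 1]
3. m(a, a, m(m(m(a, a, a), s(c), a), a, a))  →  m(m(m(a, a, a), s(c), a), a, a)   [R3 at ε]
4. m(m(m(a, a, a), s(c), a), a, a)  →  m(m(a, a, a), a, a)   [R1 at 1]
5. m(m(a, a, a), a, a)  →  m(a, a, a)   [R3 at 1]
6. m(a, a, a)  →  a   [R3 at ε]

yes — NF(t₁) = a, NF(t₂) = a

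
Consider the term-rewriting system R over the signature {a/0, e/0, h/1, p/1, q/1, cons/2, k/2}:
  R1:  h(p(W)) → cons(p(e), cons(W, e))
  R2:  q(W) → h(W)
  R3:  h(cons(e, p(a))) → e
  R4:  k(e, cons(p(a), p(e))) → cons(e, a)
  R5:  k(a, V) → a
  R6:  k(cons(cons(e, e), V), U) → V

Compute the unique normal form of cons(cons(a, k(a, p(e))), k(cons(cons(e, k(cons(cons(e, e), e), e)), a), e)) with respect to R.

1. cons(cons(a, k(a, p(e))), k(cons(cons(e, k(cons(cons(e, e), e), e)), a), e))  →  cons(cons(a, a), k(cons(cons(e, k(cons(cons(e, e), e), e)), a), e))   [R5 at 1.2]
2. cons(cons(a, a), k(cons(cons(e, k(cons(cons(e, e), e), e)), a), e))  →  cons(cons(a, a), k(cons(cons(e, e), a), e))   [R6 at 2.1.1.2]
3. cons(cons(a, a), k(cons(cons(e, e), a), e))  →  cons(cons(a, a), a)   [R6 at 2]

cons(cons(a, a), a)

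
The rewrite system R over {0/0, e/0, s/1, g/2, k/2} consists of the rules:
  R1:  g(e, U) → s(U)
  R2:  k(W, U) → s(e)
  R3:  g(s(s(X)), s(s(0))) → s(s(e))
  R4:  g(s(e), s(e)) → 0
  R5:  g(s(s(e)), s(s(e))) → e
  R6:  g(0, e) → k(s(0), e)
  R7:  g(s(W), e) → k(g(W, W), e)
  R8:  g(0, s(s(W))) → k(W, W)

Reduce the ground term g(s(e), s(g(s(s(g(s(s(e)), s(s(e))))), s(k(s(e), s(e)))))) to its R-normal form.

1. g(s(e), s(g(s(s(g(s(s(e)), s(s(e))))), s(k(s(e), s(e))))))  →  g(s(e), s(g(s(s(e)), s(k(s(e), s(e))))))   [R5 at 2.1.1.1.1]
2. g(s(e), s(g(s(s(e)), s(k(s(e), s(e))))))  →  g(s(e), s(g(s(s(e)), s(s(e)))))   [R2 at 2.1.2.1]
3. g(s(e), s(g(s(s(e)), s(s(e)))))  →  g(s(e), s(e))   [R5 at 2.1]
4. g(s(e), s(e))  →  0   [R4 at ε]

0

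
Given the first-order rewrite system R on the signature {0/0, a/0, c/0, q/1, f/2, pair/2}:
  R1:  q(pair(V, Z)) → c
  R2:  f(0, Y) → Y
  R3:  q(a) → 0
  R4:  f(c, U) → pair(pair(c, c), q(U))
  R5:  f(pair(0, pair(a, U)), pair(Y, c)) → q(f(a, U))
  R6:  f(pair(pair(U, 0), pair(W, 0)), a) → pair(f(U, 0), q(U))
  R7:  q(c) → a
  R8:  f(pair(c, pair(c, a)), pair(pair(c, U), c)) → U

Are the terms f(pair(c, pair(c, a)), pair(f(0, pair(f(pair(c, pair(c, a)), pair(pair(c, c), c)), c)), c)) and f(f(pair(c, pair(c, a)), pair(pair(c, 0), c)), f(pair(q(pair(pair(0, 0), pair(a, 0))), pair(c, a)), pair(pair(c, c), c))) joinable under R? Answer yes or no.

Reduce t₁ = f(pair(c, pair(c, a)), pair(f(0, pair(f(pair(c, pair(c, a)), pair(pair(c, c), c)), c)), c)):
1. f(pair(c, pair(c, a)), pair(f(0, pair(f(pair(c, pair(c, a)), pair(pair(c, c), c)), c)), c))  →  f(pair(c, pair(c, a)), pair(pair(f(pair(c, pair(c, a)), pair(pair(c, c), c)), c), c))   [R2 at 2.1]
2. f(pair(c, pair(c, a)), pair(pair(f(pair(c, pair(c, a)), pair(pair(c, c), c)), c), c))  →  f(pair(c, pair(c, a)), pair(pair(c, c), c))   [R8 at 2.1.1]
3. f(pair(c, pair(c, a)), pair(pair(c, c), c))  →  c   [R8 at ε]

Reduce t₂ = f(f(pair(c, pair(c, a)), pair(pair(c, 0), c)), f(pair(q(pair(pair(0, 0), pair(a, 0))), pair(c, a)), pair(pair(c, c), c))):
1. f(f(pair(c, pair(c, a)), pair(pair(c, 0), c)), f(pair(q(pair(pair(0, 0), pair(a, 0))), pair(c, a)), pair(pair(c, c), c)))  →  f(0, f(pair(q(pair(pair(0, 0), pair(a, 0))), pair(c, a)), pair(pair(c, c), c)))   [R8 at 1]
2. f(0, f(pair(q(pair(pair(0, 0), pair(a, 0))), pair(c, a)), pair(pair(c, c), c)))  →  f(pair(q(pair(pair(0, 0), pair(a, 0))), pair(c, a)), pair(pair(c, c), c))   [R2 at ε]
3. f(pair(q(pair(pair(0, 0), pair(a, 0))), pair(c, a)), pair(pair(c, c), c))  →  f(pair(c, pair(c, a)), pair(pair(c, c), c))   [R1 at 1.1]
4. f(pair(c, pair(c, a)), pair(pair(c, c), c))  →  c   [R8 at ε]

yes — NF(t₁) = c, NF(t₂) = c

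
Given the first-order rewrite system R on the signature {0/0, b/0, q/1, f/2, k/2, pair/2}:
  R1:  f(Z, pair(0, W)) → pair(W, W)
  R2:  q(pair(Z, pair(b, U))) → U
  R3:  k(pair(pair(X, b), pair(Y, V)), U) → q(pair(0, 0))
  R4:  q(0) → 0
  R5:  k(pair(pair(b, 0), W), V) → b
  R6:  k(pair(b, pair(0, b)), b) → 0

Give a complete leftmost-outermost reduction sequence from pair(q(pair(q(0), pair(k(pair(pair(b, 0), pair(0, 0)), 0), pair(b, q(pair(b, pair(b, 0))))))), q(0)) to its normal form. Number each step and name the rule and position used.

pair(pair(b, 0), 0)

1. pair(q(pair(q(0), pair(k(pair(pair(b, 0), pair(0, 0)), 0), pair(b, q(pair(b, pair(b, 0))))))), q(0))  →  pair(q(pair(0, pair(k(pair(pair(b, 0), pair(0, 0)), 0), pair(b, q(pair(b, pair(b, 0))))))), q(0))   [R4 at 1.1.1]
2. pair(q(pair(0, pair(k(pair(pair(b, 0), pair(0, 0)), 0), pair(b, q(pair(b, pair(b, 0))))))), q(0))  →  pair(q(pair(0, pair(b, pair(b, q(pair(b, pair(b, 0))))))), q(0))   [R5 at 1.1.2.1]
3. pair(q(pair(0, pair(b, pair(b, q(pair(b, pair(b, 0))))))), q(0))  →  pair(pair(b, q(pair(b, pair(b, 0)))), q(0))   [R2 at 1]
4. pair(pair(b, q(pair(b, pair(b, 0)))), q(0))  →  pair(pair(b, 0), q(0))   [R2 at 1.2]
5. pair(pair(b, 0), q(0))  →  pair(pair(b, 0), 0)   [R4 at 2]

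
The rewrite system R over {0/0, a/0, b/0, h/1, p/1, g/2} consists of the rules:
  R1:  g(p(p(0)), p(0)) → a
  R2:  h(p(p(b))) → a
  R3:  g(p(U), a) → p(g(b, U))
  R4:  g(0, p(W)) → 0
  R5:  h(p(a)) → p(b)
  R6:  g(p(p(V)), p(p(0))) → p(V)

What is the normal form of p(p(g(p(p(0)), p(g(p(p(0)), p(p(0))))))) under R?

p(p(p(0)))

1. p(p(g(p(p(0)), p(g(p(p(0)), p(p(0)))))))  →  p(p(g(p(p(0)), p(p(0)))))   [R6 at 1.1.2.1]
2. p(p(g(p(p(0)), p(p(0)))))  →  p(p(p(0)))   [R6 at 1.1]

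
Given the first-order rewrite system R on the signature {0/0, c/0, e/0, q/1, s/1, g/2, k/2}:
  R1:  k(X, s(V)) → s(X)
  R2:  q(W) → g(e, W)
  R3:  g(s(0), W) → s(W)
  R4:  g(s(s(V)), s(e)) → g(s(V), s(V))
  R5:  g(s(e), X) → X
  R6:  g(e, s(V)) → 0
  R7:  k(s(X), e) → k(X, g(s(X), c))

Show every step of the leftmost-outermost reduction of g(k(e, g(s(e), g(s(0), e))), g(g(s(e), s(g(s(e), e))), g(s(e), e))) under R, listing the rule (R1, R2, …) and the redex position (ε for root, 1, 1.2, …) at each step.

e

1. g(k(e, g(s(e), g(s(0), e))), g(g(s(e), s(g(s(e), e))), g(s(e), e)))  →  g(k(e, g(s(0), e)), g(g(s(e), s(g(s(e), e))), g(s(e), e)))   [R5 at 1.2]
2. g(k(e, g(s(0), e)), g(g(s(e), s(g(s(e), e))), g(s(e), e)))  →  g(k(e, s(e)), g(g(s(e), s(g(s(e), e))), g(s(e), e)))   [R3 at 1.2]
3. g(k(e, s(e)), g(g(s(e), s(g(s(e), e))), g(s(e), e)))  →  g(s(e), g(g(s(e), s(g(s(e), e))), g(s(e), e)))   [R1 at 1]
4. g(s(e), g(g(s(e), s(g(s(e), e))), g(s(e), e)))  →  g(g(s(e), s(g(s(e), e))), g(s(e), e))   [R5 at ε]
5. g(g(s(e), s(g(s(e), e))), g(s(e), e))  →  g(s(g(s(e), e)), g(s(e), e))   [R5 at 1]
6. g(s(g(s(e), e)), g(s(e), e))  →  g(s(e), g(s(e), e))   [R5 at 1.1]
7. g(s(e), g(s(e), e))  →  g(s(e), e)   [R5 at ε]
8. g(s(e), e)  →  e   [R5 at ε]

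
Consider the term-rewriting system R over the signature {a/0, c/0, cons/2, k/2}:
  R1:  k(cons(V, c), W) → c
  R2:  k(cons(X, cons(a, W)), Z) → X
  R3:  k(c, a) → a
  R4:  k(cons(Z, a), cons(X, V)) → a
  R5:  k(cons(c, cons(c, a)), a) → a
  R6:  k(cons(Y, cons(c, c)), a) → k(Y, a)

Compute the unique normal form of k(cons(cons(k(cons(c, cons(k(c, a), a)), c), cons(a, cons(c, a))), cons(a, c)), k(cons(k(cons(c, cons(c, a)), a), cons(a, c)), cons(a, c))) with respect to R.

1. k(cons(cons(k(cons(c, cons(k(c, a), a)), c), cons(a, cons(c, a))), cons(a, c)), k(cons(k(cons(c, cons(c, a)), a), cons(a, c)), cons(a, c)))  →  cons(k(cons(c, cons(k(c, a), a)), c), cons(a, cons(c, a)))   [R2 at ε]
2. cons(k(cons(c, cons(k(c, a), a)), c), cons(a, cons(c, a)))  →  cons(k(cons(c, cons(a, a)), c), cons(a, cons(c, a)))   [R3 at 1.1.2.1]
3. cons(k(cons(c, cons(a, a)), c), cons(a, cons(c, a)))  →  cons(c, cons(a, cons(c, a)))   [R2 at 1]

cons(c, cons(a, cons(c, a)))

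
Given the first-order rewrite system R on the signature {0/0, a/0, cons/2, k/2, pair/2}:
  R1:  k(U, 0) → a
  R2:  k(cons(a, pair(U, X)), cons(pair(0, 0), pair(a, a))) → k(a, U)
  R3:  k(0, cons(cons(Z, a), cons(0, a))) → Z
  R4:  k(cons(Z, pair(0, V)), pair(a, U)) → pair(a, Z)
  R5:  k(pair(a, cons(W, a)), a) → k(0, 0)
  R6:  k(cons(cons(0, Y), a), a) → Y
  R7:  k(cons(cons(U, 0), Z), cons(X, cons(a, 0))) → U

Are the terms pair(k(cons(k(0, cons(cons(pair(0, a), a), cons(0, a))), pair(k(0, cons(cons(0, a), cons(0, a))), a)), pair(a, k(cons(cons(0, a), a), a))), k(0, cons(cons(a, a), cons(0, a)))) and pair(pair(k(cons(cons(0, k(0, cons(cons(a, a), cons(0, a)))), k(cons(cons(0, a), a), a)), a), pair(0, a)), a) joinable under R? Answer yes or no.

yes — NF(t₁) = pair(pair(a, pair(0, a)), a), NF(t₂) = pair(pair(a, pair(0, a)), a)

Reduce t₁ = pair(k(cons(k(0, cons(cons(pair(0, a), a), cons(0, a))), pair(k(0, cons(cons(0, a), cons(0, a))), a)), pair(a, k(cons(cons(0, a), a), a))), k(0, cons(cons(a, a), cons(0, a)))):
1. pair(k(cons(k(0, cons(cons(pair(0, a), a), cons(0, a))), pair(k(0, cons(cons(0, a), cons(0, a))), a)), pair(a, k(cons(cons(0, a), a), a))), k(0, cons(cons(a, a), cons(0, a))))  →  pair(k(cons(pair(0, a), pair(k(0, cons(cons(0, a), cons(0, a))), a)), pair(a, k(cons(cons(0, a), a), a))), k(0, cons(cons(a, a), cons(0, a))))   [R3 at 1.1.1]
2. pair(k(cons(pair(0, a), pair(k(0, cons(cons(0, a), cons(0, a))), a)), pair(a, k(cons(cons(0, a), a), a))), k(0, cons(cons(a, a), cons(0, a))))  →  pair(k(cons(pair(0, a), pair(0, a)), pair(a, k(cons(cons(0, a), a), a))), k(0, cons(cons(a, a), cons(0, a))))   [R3 at 1.1.2.1]
3. pair(k(cons(pair(0, a), pair(0, a)), pair(a, k(cons(cons(0, a), a), a))), k(0, cons(cons(a, a), cons(0, a))))  →  pair(pair(a, pair(0, a)), k(0, cons(cons(a, a), cons(0, a))))   [R4 at 1]
4. pair(pair(a, pair(0, a)), k(0, cons(cons(a, a), cons(0, a))))  →  pair(pair(a, pair(0, a)), a)   [R3 at 2]

Reduce t₂ = pair(pair(k(cons(cons(0, k(0, cons(cons(a, a), cons(0, a)))), k(cons(cons(0, a), a), a)), a), pair(0, a)), a):
1. pair(pair(k(cons(cons(0, k(0, cons(cons(a, a), cons(0, a)))), k(cons(cons(0, a), a), a)), a), pair(0, a)), a)  →  pair(pair(k(cons(cons(0, a), k(cons(cons(0, a), a), a)), a), pair(0, a)), a)   [R3 at 1.1.1.1.2]
2. pair(pair(k(cons(cons(0, a), k(cons(cons(0, a), a), a)), a), pair(0, a)), a)  →  pair(pair(k(cons(cons(0, a), a), a), pair(0, a)), a)   [R6 at 1.1.1.2]
3. pair(pair(k(cons(cons(0, a), a), a), pair(0, a)), a)  →  pair(pair(a, pair(0, a)), a)   [R6 at 1.1]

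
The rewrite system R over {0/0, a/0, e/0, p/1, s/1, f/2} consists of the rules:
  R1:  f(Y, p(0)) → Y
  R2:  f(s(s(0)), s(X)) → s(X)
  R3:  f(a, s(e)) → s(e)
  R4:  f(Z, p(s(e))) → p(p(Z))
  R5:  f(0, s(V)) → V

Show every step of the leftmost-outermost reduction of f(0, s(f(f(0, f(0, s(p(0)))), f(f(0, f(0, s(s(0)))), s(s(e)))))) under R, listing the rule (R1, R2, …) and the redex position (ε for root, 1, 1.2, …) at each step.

e

1. f(0, s(f(f(0, f(0, s(p(0)))), f(f(0, f(0, s(s(0)))), s(s(e))))))  →  f(f(0, f(0, s(p(0)))), f(f(0, f(0, s(s(0)))), s(s(e))))   [R5 at ε]
2. f(f(0, f(0, s(p(0)))), f(f(0, f(0, s(s(0)))), s(s(e))))  →  f(f(0, p(0)), f(f(0, f(0, s(s(0)))), s(s(e))))   [R5 at 1.2]
3. f(f(0, p(0)), f(f(0, f(0, s(s(0)))), s(s(e))))  →  f(0, f(f(0, f(0, s(s(0)))), s(s(e))))   [R1 at 1]
4. f(0, f(f(0, f(0, s(s(0)))), s(s(e))))  →  f(0, f(f(0, s(0)), s(s(e))))   [R5 at 2.1.2]
5. f(0, f(f(0, s(0)), s(s(e))))  →  f(0, f(0, s(s(e))))   [R5 at 2.1]
6. f(0, f(0, s(s(e))))  →  f(0, s(e))   [R5 at 2]
7. f(0, s(e))  →  e   [R5 at ε]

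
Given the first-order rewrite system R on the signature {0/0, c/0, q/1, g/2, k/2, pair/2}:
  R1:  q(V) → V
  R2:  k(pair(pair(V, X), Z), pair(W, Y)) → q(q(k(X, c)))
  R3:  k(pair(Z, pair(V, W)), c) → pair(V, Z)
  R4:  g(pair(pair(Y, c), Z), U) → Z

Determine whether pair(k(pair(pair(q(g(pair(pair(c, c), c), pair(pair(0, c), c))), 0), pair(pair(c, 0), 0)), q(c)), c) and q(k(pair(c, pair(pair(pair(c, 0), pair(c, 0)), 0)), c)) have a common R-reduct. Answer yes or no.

Reduce t₁ = pair(k(pair(pair(q(g(pair(pair(c, c), c), pair(pair(0, c), c))), 0), pair(pair(c, 0), 0)), q(c)), c):
1. pair(k(pair(pair(q(g(pair(pair(c, c), c), pair(pair(0, c), c))), 0), pair(pair(c, 0), 0)), q(c)), c)  →  pair(k(pair(pair(g(pair(pair(c, c), c), pair(pair(0, c), c)), 0), pair(pair(c, 0), 0)), q(c)), c)   [R1 at 1.1.1.1]
2. pair(k(pair(pair(g(pair(pair(c, c), c), pair(pair(0, c), c)), 0), pair(pair(c, 0), 0)), q(c)), c)  →  pair(k(pair(pair(c, 0), pair(pair(c, 0), 0)), q(c)), c)   [R4 at 1.1.1.1]
3. pair(k(pair(pair(c, 0), pair(pair(c, 0), 0)), q(c)), c)  →  pair(k(pair(pair(c, 0), pair(pair(c, 0), 0)), c), c)   [R1 at 1.2]
4. pair(k(pair(pair(c, 0), pair(pair(c, 0), 0)), c), c)  →  pair(pair(pair(c, 0), pair(c, 0)), c)   [R3 at 1]

Reduce t₂ = q(k(pair(c, pair(pair(pair(c, 0), pair(c, 0)), 0)), c)):
1. q(k(pair(c, pair(pair(pair(c, 0), pair(c, 0)), 0)), c))  →  k(pair(c, pair(pair(pair(c, 0), pair(c, 0)), 0)), c)   [R1 at ε]
2. k(pair(c, pair(pair(pair(c, 0), pair(c, 0)), 0)), c)  →  pair(pair(pair(c, 0), pair(c, 0)), c)   [R3 at ε]

yes — NF(t₁) = pair(pair(pair(c, 0), pair(c, 0)), c), NF(t₂) = pair(pair(pair(c, 0), pair(c, 0)), c)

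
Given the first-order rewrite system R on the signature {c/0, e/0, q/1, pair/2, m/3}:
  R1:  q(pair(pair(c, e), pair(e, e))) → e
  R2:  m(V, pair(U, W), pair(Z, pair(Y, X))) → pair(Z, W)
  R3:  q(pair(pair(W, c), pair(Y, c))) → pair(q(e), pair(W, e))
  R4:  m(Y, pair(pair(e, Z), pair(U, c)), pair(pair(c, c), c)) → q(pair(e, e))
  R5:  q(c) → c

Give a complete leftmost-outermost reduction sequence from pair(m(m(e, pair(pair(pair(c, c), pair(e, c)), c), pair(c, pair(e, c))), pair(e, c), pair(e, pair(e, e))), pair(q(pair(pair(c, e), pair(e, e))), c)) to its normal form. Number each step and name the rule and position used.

pair(pair(e, c), pair(e, c))

1. pair(m(m(e, pair(pair(pair(c, c), pair(e, c)), c), pair(c, pair(e, c))), pair(e, c), pair(e, pair(e, e))), pair(q(pair(pair(c, e), pair(e, e))), c))  →  pair(pair(e, c), pair(q(pair(pair(c, e), pair(e, e))), c))   [R2 at 1]
2. pair(pair(e, c), pair(q(pair(pair(c, e), pair(e, e))), c))  →  pair(pair(e, c), pair(e, c))   [R1 at 2.1]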